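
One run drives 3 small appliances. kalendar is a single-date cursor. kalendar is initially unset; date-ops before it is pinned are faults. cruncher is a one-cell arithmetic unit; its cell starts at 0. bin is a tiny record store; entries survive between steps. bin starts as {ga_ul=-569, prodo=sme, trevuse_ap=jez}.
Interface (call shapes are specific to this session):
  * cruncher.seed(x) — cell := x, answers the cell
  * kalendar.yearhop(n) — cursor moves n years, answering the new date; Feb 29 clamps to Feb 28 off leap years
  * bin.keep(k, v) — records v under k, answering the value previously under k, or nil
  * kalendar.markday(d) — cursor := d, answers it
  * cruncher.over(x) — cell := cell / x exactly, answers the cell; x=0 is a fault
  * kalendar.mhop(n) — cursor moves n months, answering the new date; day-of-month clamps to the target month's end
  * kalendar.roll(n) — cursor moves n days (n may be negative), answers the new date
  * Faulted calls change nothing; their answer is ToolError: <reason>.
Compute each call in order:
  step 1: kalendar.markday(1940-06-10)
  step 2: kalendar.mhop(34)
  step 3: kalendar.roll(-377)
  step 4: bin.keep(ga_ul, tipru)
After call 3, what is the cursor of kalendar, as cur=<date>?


Answer: cur=1942-03-29

Derivation:
>>> markday 1940-06-10
  1940-06-10
>>> mhop 34
  1943-04-10
>>> roll -377
  1942-03-29
>>> keep ga_ul tipru
  -569


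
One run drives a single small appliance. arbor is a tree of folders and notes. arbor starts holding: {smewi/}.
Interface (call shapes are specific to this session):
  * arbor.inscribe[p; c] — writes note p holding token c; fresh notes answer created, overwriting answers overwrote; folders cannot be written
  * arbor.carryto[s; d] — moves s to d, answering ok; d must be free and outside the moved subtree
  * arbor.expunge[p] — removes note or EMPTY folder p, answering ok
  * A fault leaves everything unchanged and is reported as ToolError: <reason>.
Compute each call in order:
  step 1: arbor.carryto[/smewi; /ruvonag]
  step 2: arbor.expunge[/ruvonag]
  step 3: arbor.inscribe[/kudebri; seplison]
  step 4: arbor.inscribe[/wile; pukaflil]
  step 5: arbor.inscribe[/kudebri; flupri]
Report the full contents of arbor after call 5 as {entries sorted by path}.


I use arbor.carryto on s→/smewi, d→/ruvonag, giving ok.
I invoke arbor.expunge on p→/ruvonag, and get ok.
I call arbor.inscribe on p→/kudebri, c→seplison, → created.
I try arbor.inscribe on p→/wile, c→pukaflil, → created.
I try arbor.inscribe on p→/kudebri, c→flupri, and get overwrote.

Answer: {kudebri=flupri, wile=pukaflil}


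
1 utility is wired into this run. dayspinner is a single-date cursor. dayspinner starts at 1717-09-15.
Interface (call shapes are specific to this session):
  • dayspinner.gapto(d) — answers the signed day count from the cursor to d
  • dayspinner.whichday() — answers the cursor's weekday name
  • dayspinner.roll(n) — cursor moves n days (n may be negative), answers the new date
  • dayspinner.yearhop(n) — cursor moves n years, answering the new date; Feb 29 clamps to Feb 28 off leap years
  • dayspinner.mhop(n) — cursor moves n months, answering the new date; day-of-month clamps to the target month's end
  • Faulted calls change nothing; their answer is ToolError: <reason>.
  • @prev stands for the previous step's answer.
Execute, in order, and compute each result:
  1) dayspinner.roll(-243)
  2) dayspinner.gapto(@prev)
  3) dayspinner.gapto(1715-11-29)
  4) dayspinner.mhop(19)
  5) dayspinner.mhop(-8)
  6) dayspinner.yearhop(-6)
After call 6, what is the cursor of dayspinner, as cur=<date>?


-> dayspinner.roll(n=-243)
<- 1717-01-15
-> dayspinner.gapto(d=@prev)
<- 0
-> dayspinner.gapto(d=1715-11-29)
<- -413
-> dayspinner.mhop(n=19)
<- 1718-08-15
-> dayspinner.mhop(n=-8)
<- 1717-12-15
-> dayspinner.yearhop(n=-6)
<- 1711-12-15

Answer: cur=1711-12-15


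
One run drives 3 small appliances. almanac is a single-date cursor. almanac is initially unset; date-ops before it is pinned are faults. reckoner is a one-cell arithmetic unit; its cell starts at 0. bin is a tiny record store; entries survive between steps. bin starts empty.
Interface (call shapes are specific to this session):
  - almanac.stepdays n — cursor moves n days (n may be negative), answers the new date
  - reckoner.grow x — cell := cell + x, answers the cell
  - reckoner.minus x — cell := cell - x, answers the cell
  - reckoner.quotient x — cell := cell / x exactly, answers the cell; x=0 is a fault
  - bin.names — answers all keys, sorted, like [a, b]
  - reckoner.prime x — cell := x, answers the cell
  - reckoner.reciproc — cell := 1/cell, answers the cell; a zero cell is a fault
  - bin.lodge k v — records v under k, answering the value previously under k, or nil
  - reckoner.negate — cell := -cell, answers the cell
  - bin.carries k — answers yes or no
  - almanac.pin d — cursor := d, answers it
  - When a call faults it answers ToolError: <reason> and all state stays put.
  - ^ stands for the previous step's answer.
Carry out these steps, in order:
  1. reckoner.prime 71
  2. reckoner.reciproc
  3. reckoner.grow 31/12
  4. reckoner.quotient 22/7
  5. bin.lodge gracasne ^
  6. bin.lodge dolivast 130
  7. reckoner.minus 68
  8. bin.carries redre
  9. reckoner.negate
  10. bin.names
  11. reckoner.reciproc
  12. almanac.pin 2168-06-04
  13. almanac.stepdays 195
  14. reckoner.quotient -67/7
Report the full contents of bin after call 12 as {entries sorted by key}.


Answer: {dolivast=130, gracasne=15491/18744}

Derivation:
% 1. reckoner.prime(71) => 71
% 2. reckoner.reciproc() => 1/71
% 3. reckoner.grow(31/12) => 2213/852
% 4. reckoner.quotient(22/7) => 15491/18744
% 5. bin.lodge(gracasne, ^) => nil
% 6. bin.lodge(dolivast, 130) => nil
% 7. reckoner.minus(68) => -1259101/18744
% 8. bin.carries(redre) => no
% 9. reckoner.negate() => 1259101/18744
% 10. bin.names() => [dolivast, gracasne]
% 11. reckoner.reciproc() => 18744/1259101
% 12. almanac.pin(2168-06-04) => 2168-06-04
% 13. almanac.stepdays(195) => 2168-12-16
% 14. reckoner.quotient(-67/7) => -131208/84359767


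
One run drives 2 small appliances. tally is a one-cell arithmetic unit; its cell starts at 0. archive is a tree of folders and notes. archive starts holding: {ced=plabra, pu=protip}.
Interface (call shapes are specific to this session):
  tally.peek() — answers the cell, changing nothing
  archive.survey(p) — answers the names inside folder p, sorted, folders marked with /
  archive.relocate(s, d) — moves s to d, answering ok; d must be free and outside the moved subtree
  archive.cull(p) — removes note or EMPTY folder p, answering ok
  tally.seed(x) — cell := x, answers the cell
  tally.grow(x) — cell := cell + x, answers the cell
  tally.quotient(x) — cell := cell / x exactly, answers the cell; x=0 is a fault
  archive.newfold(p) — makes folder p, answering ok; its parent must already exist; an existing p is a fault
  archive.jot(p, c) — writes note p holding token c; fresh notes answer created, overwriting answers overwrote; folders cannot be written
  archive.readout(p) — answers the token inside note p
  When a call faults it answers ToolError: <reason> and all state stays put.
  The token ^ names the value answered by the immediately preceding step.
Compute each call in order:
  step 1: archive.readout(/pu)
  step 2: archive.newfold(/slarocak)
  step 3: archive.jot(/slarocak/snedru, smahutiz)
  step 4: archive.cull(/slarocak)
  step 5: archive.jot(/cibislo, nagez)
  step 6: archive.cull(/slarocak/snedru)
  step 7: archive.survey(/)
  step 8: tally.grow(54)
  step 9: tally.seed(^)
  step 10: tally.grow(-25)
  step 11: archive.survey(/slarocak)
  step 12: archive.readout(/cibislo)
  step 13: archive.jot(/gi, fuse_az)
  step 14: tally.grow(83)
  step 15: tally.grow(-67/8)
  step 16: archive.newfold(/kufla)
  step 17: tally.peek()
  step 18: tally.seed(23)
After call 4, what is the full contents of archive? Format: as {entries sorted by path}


I try readout passing p: /pu: protip.
I invoke newfold passing p: /slarocak, giving ok.
Calling jot passing p: /slarocak/snedru, c: smahutiz, and observe created.
Now I run cull passing p: /slarocak, yielding ToolError: not empty.
Now I run jot passing p: /cibislo, c: nagez, giving created.
I run cull passing p: /slarocak/snedru, → ok.
Calling survey passing p: /, → [ced, cibislo, pu, slarocak/].
Now I run grow passing x: 54, giving 54.
I try seed passing x: ^, which returns 54.
I use grow passing x: -25, which returns 29.
I run survey passing p: /slarocak, and get [].
Then readout passing p: /cibislo, and see nagez.
I invoke jot passing p: /gi, c: fuse_az: created.
Now I run grow passing x: 83, → 112.
I run grow passing x: -67/8, and see 829/8.
Now I run newfold passing p: /kufla, and see ok.
Now I run peek, and get 829/8.
I run seed passing x: 23, and see 23.

Answer: {ced=plabra, pu=protip, slarocak/, slarocak/snedru=smahutiz}


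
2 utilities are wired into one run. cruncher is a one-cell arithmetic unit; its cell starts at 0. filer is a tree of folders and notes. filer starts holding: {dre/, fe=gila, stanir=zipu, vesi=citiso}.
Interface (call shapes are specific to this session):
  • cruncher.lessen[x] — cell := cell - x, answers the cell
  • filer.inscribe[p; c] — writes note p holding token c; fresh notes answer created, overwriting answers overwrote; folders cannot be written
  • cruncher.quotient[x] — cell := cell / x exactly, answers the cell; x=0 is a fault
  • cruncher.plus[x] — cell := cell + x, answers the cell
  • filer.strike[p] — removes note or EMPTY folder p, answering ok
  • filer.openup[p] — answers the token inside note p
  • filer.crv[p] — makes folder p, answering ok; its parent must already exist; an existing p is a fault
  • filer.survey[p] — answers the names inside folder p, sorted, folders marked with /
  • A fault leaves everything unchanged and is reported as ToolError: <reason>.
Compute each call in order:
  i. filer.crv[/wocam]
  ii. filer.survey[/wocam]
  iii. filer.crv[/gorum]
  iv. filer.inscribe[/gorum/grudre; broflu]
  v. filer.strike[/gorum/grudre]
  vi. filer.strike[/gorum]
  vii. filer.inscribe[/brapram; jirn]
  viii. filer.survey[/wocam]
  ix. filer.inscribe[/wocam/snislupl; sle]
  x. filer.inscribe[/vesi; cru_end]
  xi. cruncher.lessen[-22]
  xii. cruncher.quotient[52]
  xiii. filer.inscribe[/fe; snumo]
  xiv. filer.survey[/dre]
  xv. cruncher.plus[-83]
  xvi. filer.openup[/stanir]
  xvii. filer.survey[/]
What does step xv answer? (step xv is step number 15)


>> filer.crv(p→/wocam)
<< ok
>> filer.survey(p→/wocam)
<< []
>> filer.crv(p→/gorum)
<< ok
>> filer.inscribe(p→/gorum/grudre, c→broflu)
<< created
>> filer.strike(p→/gorum/grudre)
<< ok
>> filer.strike(p→/gorum)
<< ok
>> filer.inscribe(p→/brapram, c→jirn)
<< created
>> filer.survey(p→/wocam)
<< []
>> filer.inscribe(p→/wocam/snislupl, c→sle)
<< created
>> filer.inscribe(p→/vesi, c→cru_end)
<< overwrote
>> cruncher.lessen(x→-22)
<< 22
>> cruncher.quotient(x→52)
<< 11/26
>> filer.inscribe(p→/fe, c→snumo)
<< overwrote
>> filer.survey(p→/dre)
<< []
>> cruncher.plus(x→-83)
<< -2147/26
>> filer.openup(p→/stanir)
<< zipu
>> filer.survey(p→/)
<< [brapram, dre/, fe, stanir, vesi, wocam/]

Answer: -2147/26


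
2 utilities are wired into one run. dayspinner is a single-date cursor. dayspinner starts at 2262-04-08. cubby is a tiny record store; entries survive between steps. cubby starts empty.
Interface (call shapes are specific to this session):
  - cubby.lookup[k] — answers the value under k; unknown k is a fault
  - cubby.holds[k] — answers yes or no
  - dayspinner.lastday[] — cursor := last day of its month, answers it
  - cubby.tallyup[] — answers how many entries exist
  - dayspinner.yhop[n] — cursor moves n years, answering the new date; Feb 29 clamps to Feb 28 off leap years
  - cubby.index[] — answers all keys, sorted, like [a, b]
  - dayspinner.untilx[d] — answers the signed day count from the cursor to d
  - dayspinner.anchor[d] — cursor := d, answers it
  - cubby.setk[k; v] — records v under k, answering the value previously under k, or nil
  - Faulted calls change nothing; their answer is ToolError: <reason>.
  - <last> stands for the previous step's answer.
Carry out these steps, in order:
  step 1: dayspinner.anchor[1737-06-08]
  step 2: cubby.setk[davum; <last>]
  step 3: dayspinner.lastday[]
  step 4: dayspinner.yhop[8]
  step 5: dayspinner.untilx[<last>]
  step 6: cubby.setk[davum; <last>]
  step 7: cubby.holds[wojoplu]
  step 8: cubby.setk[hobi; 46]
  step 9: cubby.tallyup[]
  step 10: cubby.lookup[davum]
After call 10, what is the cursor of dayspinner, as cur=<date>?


-> anchor(d→1737-06-08)
<- 1737-06-08
-> setk(k→davum, v→<last>)
<- nil
-> lastday()
<- 1737-06-30
-> yhop(n→8)
<- 1745-06-30
-> untilx(d→<last>)
<- 0
-> setk(k→davum, v→<last>)
<- 1737-06-08
-> holds(k→wojoplu)
<- no
-> setk(k→hobi, v→46)
<- nil
-> tallyup()
<- 2
-> lookup(k→davum)
<- 0

Answer: cur=1745-06-30


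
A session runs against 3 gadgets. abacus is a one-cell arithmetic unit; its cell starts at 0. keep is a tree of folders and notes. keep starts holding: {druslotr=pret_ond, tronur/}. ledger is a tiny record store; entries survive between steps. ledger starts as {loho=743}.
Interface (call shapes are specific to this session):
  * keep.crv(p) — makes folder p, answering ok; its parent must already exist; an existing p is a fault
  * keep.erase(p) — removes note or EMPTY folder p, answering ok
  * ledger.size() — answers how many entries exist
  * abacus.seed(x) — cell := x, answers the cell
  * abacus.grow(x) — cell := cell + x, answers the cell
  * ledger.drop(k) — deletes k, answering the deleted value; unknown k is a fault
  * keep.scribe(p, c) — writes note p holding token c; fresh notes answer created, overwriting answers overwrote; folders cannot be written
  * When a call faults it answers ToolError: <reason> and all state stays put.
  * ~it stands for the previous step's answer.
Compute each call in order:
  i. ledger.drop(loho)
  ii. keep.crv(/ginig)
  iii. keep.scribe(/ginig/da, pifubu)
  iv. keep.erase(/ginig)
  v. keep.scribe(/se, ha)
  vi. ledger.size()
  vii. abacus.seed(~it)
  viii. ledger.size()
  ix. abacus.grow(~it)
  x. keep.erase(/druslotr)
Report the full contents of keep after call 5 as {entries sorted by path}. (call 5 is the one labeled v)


Now I run drop(loho), and get 743.
I call crv(/ginig), yielding ok.
Calling scribe(/ginig/da, pifubu), which returns created.
I try erase(/ginig), and see ToolError: not empty.
I run scribe(/se, ha), and see created.
Next I call size(), giving 0.
I try seed(~it), and get 0.
Now I run size(), giving 0.
Next I call grow(~it), and see 0.
Then erase(/druslotr), which returns ok.

Answer: {druslotr=pret_ond, ginig/, ginig/da=pifubu, se=ha, tronur/}


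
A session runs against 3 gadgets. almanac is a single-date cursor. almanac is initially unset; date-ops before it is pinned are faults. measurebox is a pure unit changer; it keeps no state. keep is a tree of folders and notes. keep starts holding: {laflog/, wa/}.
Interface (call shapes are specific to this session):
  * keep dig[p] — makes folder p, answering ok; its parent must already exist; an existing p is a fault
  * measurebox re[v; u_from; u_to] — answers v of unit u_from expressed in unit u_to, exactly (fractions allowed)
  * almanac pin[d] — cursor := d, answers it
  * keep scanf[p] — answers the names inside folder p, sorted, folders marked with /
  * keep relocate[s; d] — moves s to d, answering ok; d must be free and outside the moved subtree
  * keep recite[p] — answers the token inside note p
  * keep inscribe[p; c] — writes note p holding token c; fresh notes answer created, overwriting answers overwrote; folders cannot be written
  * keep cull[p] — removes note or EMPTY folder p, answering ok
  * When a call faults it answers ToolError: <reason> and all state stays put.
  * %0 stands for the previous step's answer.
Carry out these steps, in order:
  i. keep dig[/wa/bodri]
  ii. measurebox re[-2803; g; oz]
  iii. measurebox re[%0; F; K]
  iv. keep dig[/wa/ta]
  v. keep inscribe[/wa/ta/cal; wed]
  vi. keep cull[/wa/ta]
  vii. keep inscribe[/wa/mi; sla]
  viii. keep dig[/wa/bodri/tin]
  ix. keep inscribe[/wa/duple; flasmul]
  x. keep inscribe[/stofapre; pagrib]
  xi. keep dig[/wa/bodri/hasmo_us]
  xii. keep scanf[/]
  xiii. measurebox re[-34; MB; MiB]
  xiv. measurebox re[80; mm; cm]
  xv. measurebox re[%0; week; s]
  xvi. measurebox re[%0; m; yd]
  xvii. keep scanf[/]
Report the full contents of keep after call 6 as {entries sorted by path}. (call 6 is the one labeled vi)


Answer: {laflog/, wa/, wa/bodri/, wa/ta/, wa/ta/cal=wed}

Derivation:
// 1. keep dig(p='/wa/bodri') == ok
// 2. measurebox re(v='-2803', u_from='g', u_to='oz') == -4484800000/45359237
// 3. measurebox re(v='%0', u_from='F', u_to='K') == 1636548047179/8164662660
// 4. keep dig(p='/wa/ta') == ok
// 5. keep inscribe(p='/wa/ta/cal', c='wed') == created
// 6. keep cull(p='/wa/ta') == ToolError: not empty
// 7. keep inscribe(p='/wa/mi', c='sla') == created
// 8. keep dig(p='/wa/bodri/tin') == ok
// 9. keep inscribe(p='/wa/duple', c='flasmul') == created
// 10. keep inscribe(p='/stofapre', c='pagrib') == created
// 11. keep dig(p='/wa/bodri/hasmo_us') == ok
// 12. keep scanf(p='/') == [laflog/, stofapre, wa/]
// 13. measurebox re(v='-34', u_from='MB', u_to='MiB') == -265625/8192
// 14. measurebox re(v='80', u_from='mm', u_to='cm') == 8
// 15. measurebox re(v='%0', u_from='week', u_to='s') == 4838400
// 16. measurebox re(v='%0', u_from='m', u_to='yd') == 672000000/127
// 17. keep scanf(p='/') == [laflog/, stofapre, wa/]


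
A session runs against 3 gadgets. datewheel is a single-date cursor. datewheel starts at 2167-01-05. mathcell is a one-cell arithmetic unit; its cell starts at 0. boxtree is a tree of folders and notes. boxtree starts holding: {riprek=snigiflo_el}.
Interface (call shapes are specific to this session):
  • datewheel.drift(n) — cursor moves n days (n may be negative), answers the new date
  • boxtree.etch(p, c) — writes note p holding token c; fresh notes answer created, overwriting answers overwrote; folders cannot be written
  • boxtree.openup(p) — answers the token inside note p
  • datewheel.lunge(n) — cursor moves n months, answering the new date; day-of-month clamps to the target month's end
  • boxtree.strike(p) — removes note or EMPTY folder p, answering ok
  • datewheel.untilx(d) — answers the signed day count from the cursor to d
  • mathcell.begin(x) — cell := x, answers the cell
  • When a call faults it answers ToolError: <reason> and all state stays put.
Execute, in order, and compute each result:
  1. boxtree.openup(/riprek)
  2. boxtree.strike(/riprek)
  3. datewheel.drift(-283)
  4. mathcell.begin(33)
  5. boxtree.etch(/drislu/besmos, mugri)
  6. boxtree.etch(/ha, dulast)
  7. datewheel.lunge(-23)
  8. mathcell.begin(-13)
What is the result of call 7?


Answer: 2164-04-28

Derivation:
→ boxtree.openup(p='/riprek')
← snigiflo_el
→ boxtree.strike(p='/riprek')
← ok
→ datewheel.drift(n='-283')
← 2166-03-28
→ mathcell.begin(x='33')
← 33
→ boxtree.etch(p='/drislu/besmos', c='mugri')
← ToolError: no parent
→ boxtree.etch(p='/ha', c='dulast')
← created
→ datewheel.lunge(n='-23')
← 2164-04-28
→ mathcell.begin(x='-13')
← -13


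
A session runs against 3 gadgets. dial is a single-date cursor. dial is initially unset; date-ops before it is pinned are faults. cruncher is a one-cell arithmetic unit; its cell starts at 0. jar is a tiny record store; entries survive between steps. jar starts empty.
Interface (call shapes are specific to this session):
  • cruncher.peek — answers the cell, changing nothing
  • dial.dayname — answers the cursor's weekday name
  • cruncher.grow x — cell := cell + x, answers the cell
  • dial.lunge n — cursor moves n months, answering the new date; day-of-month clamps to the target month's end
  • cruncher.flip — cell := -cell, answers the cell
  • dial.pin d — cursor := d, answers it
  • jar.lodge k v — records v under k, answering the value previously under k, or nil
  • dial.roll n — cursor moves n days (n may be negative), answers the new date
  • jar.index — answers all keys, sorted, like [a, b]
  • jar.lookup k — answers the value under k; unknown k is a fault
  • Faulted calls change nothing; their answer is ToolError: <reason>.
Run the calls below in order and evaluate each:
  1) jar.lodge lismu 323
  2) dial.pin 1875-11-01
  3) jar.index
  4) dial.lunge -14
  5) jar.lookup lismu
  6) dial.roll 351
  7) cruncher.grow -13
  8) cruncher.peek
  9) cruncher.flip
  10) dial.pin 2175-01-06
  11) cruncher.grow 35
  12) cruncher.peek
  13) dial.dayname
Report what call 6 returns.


Answer: 1875-08-18

Derivation:
CALL jar.lodge[lismu; 323]
RET  nil
CALL dial.pin[1875-11-01]
RET  1875-11-01
CALL jar.index[]
RET  [lismu]
CALL dial.lunge[-14]
RET  1874-09-01
CALL jar.lookup[lismu]
RET  323
CALL dial.roll[351]
RET  1875-08-18
CALL cruncher.grow[-13]
RET  -13
CALL cruncher.peek[]
RET  -13
CALL cruncher.flip[]
RET  13
CALL dial.pin[2175-01-06]
RET  2175-01-06
CALL cruncher.grow[35]
RET  48
CALL cruncher.peek[]
RET  48
CALL dial.dayname[]
RET  Friday


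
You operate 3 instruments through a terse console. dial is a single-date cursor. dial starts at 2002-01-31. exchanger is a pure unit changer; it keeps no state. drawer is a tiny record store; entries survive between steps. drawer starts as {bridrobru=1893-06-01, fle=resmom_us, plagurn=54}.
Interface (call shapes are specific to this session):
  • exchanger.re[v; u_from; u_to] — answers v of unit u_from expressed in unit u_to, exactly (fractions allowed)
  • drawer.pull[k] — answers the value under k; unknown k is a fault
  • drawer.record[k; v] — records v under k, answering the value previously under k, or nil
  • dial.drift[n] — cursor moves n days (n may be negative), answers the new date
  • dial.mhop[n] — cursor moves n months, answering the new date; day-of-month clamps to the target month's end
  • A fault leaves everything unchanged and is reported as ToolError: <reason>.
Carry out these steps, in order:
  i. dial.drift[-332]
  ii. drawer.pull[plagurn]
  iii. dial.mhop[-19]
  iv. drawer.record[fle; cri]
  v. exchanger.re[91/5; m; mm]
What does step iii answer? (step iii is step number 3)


Act: dial.drift[-332]
Obs: 2001-03-05
Act: drawer.pull[plagurn]
Obs: 54
Act: dial.mhop[-19]
Obs: 1999-08-05
Act: drawer.record[fle; cri]
Obs: resmom_us
Act: exchanger.re[91/5; m; mm]
Obs: 18200

Answer: 1999-08-05


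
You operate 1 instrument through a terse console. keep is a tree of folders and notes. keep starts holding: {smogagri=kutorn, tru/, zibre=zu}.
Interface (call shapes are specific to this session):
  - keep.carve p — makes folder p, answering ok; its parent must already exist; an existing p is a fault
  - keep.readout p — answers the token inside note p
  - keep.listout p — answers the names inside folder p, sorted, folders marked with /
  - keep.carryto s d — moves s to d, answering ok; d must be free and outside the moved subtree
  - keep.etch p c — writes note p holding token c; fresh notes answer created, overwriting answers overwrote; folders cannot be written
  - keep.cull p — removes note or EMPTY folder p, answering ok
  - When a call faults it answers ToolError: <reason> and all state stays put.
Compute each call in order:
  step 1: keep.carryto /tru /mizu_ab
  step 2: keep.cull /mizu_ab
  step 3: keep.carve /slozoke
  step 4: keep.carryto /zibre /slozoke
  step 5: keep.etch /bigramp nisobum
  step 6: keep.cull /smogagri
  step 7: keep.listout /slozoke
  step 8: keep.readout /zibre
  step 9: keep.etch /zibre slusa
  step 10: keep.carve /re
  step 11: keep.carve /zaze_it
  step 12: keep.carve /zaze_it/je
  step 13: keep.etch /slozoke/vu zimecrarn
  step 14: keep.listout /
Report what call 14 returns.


I run keep.carryto(s=/tru, d=/mizu_ab), giving ok.
I run keep.cull(p=/mizu_ab), and see ok.
Calling keep.carve(p=/slozoke), and see ok.
I run keep.carryto(s=/zibre, d=/slozoke), which returns ToolError: exists.
Then keep.etch(p=/bigramp, c=nisobum), — result: created.
Then keep.cull(p=/smogagri): ok.
Next I call keep.listout(p=/slozoke): [].
I try keep.readout(p=/zibre), which returns zu.
Then keep.etch(p=/zibre, c=slusa), and get overwrote.
I call keep.carve(p=/re), — result: ok.
I invoke keep.carve(p=/zaze_it): ok.
I call keep.carve(p=/zaze_it/je), and observe ok.
Calling keep.etch(p=/slozoke/vu, c=zimecrarn), giving created.
I use keep.listout(p=/): [bigramp, re/, slozoke/, zaze_it/, zibre].

Answer: [bigramp, re/, slozoke/, zaze_it/, zibre]


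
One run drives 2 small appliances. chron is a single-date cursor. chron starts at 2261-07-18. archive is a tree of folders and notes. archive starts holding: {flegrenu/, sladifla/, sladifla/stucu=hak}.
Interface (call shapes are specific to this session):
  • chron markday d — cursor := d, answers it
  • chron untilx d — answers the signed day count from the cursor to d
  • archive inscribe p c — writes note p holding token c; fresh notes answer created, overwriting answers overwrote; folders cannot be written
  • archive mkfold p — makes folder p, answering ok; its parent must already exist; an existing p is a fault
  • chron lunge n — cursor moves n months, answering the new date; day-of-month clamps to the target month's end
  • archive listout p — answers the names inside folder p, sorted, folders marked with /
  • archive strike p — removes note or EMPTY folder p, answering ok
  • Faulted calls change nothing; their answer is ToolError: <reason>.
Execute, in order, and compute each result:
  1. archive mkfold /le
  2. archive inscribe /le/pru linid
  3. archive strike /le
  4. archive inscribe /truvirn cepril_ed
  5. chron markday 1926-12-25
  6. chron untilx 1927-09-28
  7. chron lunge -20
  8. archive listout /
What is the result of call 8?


Answer: [flegrenu/, le/, sladifla/, truvirn]

Derivation:
> archive mkfold p→/le
[out] ok
> archive inscribe p→/le/pru c→linid
[out] created
> archive strike p→/le
[out] ToolError: not empty
> archive inscribe p→/truvirn c→cepril_ed
[out] created
> chron markday d→1926-12-25
[out] 1926-12-25
> chron untilx d→1927-09-28
[out] 277
> chron lunge n→-20
[out] 1925-04-25
> archive listout p→/
[out] [flegrenu/, le/, sladifla/, truvirn]


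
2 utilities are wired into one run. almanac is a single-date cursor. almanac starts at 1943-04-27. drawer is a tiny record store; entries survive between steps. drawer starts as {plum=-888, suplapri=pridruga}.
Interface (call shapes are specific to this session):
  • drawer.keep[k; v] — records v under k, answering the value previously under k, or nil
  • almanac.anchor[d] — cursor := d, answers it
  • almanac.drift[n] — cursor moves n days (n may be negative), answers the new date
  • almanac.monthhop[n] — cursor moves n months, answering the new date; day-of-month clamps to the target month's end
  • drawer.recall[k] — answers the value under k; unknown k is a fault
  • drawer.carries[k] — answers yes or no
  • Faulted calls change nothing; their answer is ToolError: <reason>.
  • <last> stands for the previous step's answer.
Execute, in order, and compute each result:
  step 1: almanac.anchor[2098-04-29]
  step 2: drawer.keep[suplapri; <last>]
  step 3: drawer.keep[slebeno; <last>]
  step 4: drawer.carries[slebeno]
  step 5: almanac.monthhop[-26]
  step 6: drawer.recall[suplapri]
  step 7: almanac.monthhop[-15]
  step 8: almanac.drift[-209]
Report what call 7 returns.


→ anchor(2098-04-29)
← 2098-04-29
→ keep(suplapri, <last>)
← pridruga
→ keep(slebeno, <last>)
← nil
→ carries(slebeno)
← yes
→ monthhop(-26)
← 2096-02-29
→ recall(suplapri)
← 2098-04-29
→ monthhop(-15)
← 2094-11-29
→ drift(-209)
← 2094-05-04

Answer: 2094-11-29


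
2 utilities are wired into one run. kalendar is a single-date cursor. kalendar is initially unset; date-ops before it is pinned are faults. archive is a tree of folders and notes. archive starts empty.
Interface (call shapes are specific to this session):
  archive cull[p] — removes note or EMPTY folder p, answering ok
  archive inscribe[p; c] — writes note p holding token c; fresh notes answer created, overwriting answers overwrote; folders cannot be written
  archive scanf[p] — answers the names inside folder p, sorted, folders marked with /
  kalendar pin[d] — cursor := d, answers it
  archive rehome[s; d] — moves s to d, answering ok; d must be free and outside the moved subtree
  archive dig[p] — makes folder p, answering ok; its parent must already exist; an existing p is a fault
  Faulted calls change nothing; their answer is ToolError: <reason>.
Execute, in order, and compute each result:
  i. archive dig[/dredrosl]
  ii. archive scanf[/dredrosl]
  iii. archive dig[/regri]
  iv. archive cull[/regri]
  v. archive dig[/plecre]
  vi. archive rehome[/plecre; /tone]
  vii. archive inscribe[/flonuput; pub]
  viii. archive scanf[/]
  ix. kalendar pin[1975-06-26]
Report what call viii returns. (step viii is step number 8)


Next I call archive dig passing p: /dredrosl, and observe ok.
I run archive scanf passing p: /dredrosl, and see [].
I call archive dig passing p: /regri, which returns ok.
I run archive cull passing p: /regri, — result: ok.
I call archive dig passing p: /plecre, → ok.
Then archive rehome passing s: /plecre, d: /tone, → ok.
Using archive inscribe passing p: /flonuput, c: pub, which returns created.
Using archive scanf passing p: /, yielding [dredrosl/, flonuput, tone/].
I use kalendar pin passing d: 1975-06-26, which returns 1975-06-26.

Answer: [dredrosl/, flonuput, tone/]


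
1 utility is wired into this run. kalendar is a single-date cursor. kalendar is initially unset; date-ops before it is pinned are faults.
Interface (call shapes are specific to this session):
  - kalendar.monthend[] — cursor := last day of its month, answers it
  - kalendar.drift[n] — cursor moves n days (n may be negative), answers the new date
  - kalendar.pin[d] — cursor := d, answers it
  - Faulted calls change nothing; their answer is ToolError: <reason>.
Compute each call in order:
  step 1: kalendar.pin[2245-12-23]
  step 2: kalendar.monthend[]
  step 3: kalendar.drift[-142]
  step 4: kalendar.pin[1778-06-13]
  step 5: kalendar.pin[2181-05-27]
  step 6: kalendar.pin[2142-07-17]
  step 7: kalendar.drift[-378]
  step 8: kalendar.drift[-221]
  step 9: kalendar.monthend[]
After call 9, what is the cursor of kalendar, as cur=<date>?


Answer: cur=2140-11-30

Derivation:
I use kalendar.pin passing d: 2245-12-23, — result: 2245-12-23.
Next I call kalendar.monthend(), giving 2245-12-31.
I try kalendar.drift passing n: -142, → 2245-08-11.
Using kalendar.pin passing d: 1778-06-13: 1778-06-13.
I call kalendar.pin passing d: 2181-05-27, → 2181-05-27.
Calling kalendar.pin passing d: 2142-07-17, and observe 2142-07-17.
I try kalendar.drift passing n: -378, and get 2141-07-04.
Now I run kalendar.drift passing n: -221: 2140-11-25.
Invoking kalendar.monthend(), and observe 2140-11-30.


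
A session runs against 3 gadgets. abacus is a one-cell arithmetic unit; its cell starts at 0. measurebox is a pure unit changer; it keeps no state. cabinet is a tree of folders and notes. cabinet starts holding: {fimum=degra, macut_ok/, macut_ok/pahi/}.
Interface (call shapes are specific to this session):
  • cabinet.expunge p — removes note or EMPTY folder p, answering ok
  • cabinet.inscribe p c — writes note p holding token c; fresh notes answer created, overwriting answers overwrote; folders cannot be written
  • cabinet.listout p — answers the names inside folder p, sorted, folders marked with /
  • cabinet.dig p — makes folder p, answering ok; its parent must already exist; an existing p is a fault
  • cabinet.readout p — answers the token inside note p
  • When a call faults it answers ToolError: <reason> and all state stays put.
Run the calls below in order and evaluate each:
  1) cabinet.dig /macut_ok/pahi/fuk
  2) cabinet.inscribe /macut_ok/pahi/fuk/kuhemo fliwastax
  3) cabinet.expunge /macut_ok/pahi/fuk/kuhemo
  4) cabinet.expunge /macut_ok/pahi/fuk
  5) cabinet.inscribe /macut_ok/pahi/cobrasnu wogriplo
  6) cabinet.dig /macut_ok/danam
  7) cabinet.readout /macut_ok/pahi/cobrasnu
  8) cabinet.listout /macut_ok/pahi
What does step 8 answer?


Answer: [cobrasnu]

Derivation:
$ dig /macut_ok/pahi/fuk
= ok
$ inscribe /macut_ok/pahi/fuk/kuhemo fliwastax
= created
$ expunge /macut_ok/pahi/fuk/kuhemo
= ok
$ expunge /macut_ok/pahi/fuk
= ok
$ inscribe /macut_ok/pahi/cobrasnu wogriplo
= created
$ dig /macut_ok/danam
= ok
$ readout /macut_ok/pahi/cobrasnu
= wogriplo
$ listout /macut_ok/pahi
= [cobrasnu]


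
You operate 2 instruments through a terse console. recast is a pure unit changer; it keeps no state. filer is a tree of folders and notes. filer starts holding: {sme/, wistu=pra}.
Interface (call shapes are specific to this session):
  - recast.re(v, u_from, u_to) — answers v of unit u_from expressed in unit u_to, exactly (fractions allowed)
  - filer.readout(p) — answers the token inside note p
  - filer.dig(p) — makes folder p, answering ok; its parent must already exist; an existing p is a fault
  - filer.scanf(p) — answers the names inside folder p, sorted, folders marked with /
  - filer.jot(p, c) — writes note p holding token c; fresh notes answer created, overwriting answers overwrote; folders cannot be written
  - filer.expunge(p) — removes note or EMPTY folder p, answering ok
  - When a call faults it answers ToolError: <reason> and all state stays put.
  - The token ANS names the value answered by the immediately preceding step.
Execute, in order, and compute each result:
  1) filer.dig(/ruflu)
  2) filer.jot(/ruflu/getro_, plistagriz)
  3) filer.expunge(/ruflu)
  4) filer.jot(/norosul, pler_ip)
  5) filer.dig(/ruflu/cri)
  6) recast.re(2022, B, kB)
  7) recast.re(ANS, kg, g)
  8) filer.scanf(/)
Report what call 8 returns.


Answer: [norosul, ruflu/, sme/, wistu]

Derivation:
;; dig(p=/ruflu) => ok
;; jot(p=/ruflu/getro_, c=plistagriz) => created
;; expunge(p=/ruflu) => ToolError: not empty
;; jot(p=/norosul, c=pler_ip) => created
;; dig(p=/ruflu/cri) => ok
;; re(v=2022, u_from=B, u_to=kB) => 1011/500
;; re(v=ANS, u_from=kg, u_to=g) => 2022
;; scanf(p=/) => [norosul, ruflu/, sme/, wistu]


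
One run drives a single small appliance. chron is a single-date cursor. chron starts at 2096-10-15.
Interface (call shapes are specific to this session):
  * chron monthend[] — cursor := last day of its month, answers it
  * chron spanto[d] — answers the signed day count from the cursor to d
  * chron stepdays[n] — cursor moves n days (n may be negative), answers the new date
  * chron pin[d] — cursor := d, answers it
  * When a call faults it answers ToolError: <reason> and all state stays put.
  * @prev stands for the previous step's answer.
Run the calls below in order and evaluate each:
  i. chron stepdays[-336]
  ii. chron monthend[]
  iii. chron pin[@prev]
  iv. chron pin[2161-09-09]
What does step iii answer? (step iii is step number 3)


Answer: 2095-11-30

Derivation:
Using chron stepdays with n=-336, — result: 2095-11-14.
I call chron monthend, yielding 2095-11-30.
Then chron pin with d=@prev, and see 2095-11-30.
I invoke chron pin with d=2161-09-09, and get 2161-09-09.


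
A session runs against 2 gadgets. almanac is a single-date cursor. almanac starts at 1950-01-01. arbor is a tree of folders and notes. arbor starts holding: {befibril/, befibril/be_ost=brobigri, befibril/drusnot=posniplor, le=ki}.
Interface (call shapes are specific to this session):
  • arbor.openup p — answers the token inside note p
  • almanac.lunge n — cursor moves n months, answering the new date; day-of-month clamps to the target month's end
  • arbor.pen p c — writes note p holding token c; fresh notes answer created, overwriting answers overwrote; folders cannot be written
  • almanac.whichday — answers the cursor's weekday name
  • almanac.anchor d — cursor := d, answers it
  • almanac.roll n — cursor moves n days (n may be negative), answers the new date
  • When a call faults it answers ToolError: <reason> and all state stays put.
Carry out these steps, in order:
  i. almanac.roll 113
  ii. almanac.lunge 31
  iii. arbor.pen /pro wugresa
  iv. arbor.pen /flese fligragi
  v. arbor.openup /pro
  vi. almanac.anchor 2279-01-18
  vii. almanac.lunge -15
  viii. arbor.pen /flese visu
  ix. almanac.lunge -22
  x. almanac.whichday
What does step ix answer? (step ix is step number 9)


Do: almanac.roll[n='113']
See: 1950-04-24
Do: almanac.lunge[n='31']
See: 1952-11-24
Do: arbor.pen[p='/pro'; c='wugresa']
See: created
Do: arbor.pen[p='/flese'; c='fligragi']
See: created
Do: arbor.openup[p='/pro']
See: wugresa
Do: almanac.anchor[d='2279-01-18']
See: 2279-01-18
Do: almanac.lunge[n='-15']
See: 2277-10-18
Do: arbor.pen[p='/flese'; c='visu']
See: overwrote
Do: almanac.lunge[n='-22']
See: 2275-12-18
Do: almanac.whichday[]
See: Saturday

Answer: 2275-12-18


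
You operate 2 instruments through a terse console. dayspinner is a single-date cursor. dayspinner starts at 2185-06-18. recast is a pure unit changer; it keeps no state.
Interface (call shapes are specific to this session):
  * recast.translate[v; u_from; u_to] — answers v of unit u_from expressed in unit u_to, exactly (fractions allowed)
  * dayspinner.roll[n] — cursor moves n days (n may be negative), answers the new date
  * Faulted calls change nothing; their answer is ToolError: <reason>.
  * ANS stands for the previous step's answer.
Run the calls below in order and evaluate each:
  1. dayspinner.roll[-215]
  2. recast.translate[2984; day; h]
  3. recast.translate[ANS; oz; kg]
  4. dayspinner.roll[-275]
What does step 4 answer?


I try roll on n: -215, giving 2184-11-15.
I use translate on v: 2984, u_from: day, u_to: h, which returns 71616.
Using translate on v: ANS, u_from: oz, u_to: kg, → 50756986203/25000000.
I use roll on n: -275: 2184-02-14.

Answer: 2184-02-14


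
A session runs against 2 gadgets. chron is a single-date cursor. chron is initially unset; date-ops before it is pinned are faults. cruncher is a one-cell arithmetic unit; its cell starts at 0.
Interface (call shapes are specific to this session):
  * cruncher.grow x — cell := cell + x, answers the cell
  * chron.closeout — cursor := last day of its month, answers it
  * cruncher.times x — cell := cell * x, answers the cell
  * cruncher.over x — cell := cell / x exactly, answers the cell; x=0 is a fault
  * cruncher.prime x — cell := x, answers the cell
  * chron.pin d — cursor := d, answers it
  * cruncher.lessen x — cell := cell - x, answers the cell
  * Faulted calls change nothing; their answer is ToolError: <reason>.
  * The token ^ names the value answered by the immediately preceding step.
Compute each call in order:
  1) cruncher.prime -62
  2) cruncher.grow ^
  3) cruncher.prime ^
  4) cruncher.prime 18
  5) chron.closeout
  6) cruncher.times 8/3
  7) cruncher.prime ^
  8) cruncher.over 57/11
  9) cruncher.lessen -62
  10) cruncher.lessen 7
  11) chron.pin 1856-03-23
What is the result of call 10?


Do: cruncher.prime[x='-62']
See: -62
Do: cruncher.grow[x='^']
See: -124
Do: cruncher.prime[x='^']
See: -124
Do: cruncher.prime[x='18']
See: 18
Do: chron.closeout[]
See: ToolError: no date set
Do: cruncher.times[x='8/3']
See: 48
Do: cruncher.prime[x='^']
See: 48
Do: cruncher.over[x='57/11']
See: 176/19
Do: cruncher.lessen[x='-62']
See: 1354/19
Do: cruncher.lessen[x='7']
See: 1221/19
Do: chron.pin[d='1856-03-23']
See: 1856-03-23

Answer: 1221/19


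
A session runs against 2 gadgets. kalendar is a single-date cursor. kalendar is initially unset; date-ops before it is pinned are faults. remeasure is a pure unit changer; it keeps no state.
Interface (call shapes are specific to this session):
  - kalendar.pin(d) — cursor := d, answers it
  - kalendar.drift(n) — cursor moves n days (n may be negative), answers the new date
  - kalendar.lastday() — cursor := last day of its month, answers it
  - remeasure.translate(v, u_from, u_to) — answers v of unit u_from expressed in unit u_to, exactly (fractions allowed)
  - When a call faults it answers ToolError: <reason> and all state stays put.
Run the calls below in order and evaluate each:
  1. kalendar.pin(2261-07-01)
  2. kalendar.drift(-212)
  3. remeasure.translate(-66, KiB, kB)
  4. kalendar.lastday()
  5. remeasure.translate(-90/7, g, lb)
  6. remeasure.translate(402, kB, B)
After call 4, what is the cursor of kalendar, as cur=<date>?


==> kalendar.pin(2261-07-01)
<== 2261-07-01
==> kalendar.drift(-212)
<== 2260-12-01
==> remeasure.translate(-66, KiB, kB)
<== -8448/125
==> kalendar.lastday()
<== 2260-12-31
==> remeasure.translate(-90/7, g, lb)
<== -9000000/317514659
==> remeasure.translate(402, kB, B)
<== 402000

Answer: cur=2260-12-31
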